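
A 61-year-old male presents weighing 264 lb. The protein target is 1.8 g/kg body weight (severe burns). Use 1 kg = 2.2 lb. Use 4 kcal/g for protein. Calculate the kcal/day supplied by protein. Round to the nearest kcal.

864 kcal/day

Weight in kg = 264 ÷ 2.2 = 120 kg.
Protein = 1.8 g/kg × 120 kg = 216 g/day.
Protein energy = 216 g × 4 kcal/g = 864 kcal/day.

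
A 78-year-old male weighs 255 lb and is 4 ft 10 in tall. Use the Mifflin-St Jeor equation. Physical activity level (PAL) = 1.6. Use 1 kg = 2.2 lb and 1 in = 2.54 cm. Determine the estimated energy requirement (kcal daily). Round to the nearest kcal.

Convert to metric: weight = 255 ÷ 2.2 = 115.9091 kg; height = (4×12 + 10) × 2.54 = 58 × 2.54 = 147.32 cm.
Mifflin-St Jeor (male): BMR = 10(115.9091) + 6.25(147.32) − 5(78) + 5 = 1159.0909 + 920.75 − 390 + 5 = 1694.8409 kcal/day.
TEE = BMR × activity factor = 1694.8409 × 1.6 = 2711.7455 kcal/day.

2712 kcal daily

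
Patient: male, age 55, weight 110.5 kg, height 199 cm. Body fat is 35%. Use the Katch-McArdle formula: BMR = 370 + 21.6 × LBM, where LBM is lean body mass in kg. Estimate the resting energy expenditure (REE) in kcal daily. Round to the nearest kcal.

LBM = 110.5 × (1 − 0.35) = 71.825 kg. Katch-McArdle: BMR = 370 + 21.6 × 71.825 = 1921.42 kcal/day.

1921 kcal daily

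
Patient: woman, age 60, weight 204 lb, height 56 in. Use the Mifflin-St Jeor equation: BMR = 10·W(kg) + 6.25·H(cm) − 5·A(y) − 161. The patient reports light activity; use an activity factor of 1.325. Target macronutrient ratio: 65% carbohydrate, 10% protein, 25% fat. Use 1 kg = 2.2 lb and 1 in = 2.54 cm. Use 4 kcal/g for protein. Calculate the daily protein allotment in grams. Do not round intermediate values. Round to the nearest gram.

45 g/day

Convert to metric: weight = 204 ÷ 2.2 = 92.7273 kg; height = 56 × 2.54 = 142.24 cm.
Mifflin-St Jeor (female): BMR = 10(92.7273) + 6.25(142.24) − 5(60) − 161 = 927.2727 + 889 − 300 − 161 = 1355.2727 kcal/day.
TEE = 1355.2727 × 1.325 = 1795.7364 kcal/day.
Protein energy = 10% × 1795.7364 = 179.5736 kcal.
Protein = 179.5736 ÷ 4 kcal/g = 44.8934 g.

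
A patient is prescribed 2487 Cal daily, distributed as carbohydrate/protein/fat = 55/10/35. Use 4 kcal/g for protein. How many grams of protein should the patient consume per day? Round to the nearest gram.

62 g/day

Protein energy = 10% × 2487 = 248.7 kcal.
At 4 kcal/g: 248.7 ÷ 4 = 62.175 g.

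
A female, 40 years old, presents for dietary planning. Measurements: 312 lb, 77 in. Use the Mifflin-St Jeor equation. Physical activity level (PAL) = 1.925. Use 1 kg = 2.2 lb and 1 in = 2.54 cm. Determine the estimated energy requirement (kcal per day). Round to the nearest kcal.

4388 kcal per day

Convert to metric: weight = 312 ÷ 2.2 = 141.8182 kg; height = 77 × 2.54 = 195.58 cm.
Mifflin-St Jeor (female): BMR = 10(141.8182) + 6.25(195.58) − 5(40) − 161 = 1418.1818 + 1222.375 − 200 − 161 = 2279.5568 kcal/day.
TEE = BMR × activity factor = 2279.5568 × 1.925 = 4388.1469 kcal/day.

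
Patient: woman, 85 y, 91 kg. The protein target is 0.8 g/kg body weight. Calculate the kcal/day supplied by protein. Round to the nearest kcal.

291 kcal/day

Protein = 0.8 g/kg × 91 kg = 72.8 g/day.
Protein energy = 72.8 g × 4 kcal/g = 291.2 kcal/day.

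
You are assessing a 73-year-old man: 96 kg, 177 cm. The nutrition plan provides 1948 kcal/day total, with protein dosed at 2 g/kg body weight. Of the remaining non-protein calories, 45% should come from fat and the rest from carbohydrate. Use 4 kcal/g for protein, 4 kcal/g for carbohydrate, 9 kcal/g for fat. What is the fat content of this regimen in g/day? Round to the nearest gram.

59 g/day

Protein = 2 × 96 = 192 g → 192 × 4 = 768 kcal.
Non-protein calories = 1948 − 768 = 1180 kcal.
Fat: 45% × 1180 = 531 kcal; carbohydrate: 649 kcal.
Fat: 531 kcal ÷ 9 kcal/g = 59 g.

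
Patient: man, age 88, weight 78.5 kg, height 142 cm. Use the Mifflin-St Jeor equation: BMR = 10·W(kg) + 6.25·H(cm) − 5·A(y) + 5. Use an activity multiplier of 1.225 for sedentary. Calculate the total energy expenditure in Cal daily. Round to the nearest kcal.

Mifflin-St Jeor (male): BMR = 10(78.5) + 6.25(142) − 5(88) + 5 = 785 + 887.5 − 440 + 5 = 1237.5 kcal/day.
TEE = BMR × activity factor = 1237.5 × 1.225 = 1515.9375 kcal/day.

1516 Cal daily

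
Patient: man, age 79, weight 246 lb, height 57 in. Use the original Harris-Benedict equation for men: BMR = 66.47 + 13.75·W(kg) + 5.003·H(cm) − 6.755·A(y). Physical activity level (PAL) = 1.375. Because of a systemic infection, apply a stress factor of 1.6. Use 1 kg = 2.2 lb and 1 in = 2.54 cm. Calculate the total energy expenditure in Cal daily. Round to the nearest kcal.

Convert to metric: weight = 246 ÷ 2.2 = 111.8182 kg; height = 57 × 2.54 = 144.78 cm.
Harris-Benedict: BMR = 66.47 + 13.75(111.8182) + 5.003(144.78) − 6.755(79) = 1794.6593 kcal/day.
TEE = BMR × activity factor = 1794.6593 × 1.375 = 2467.6566 kcal/day.
Apply stress factor: 2467.6566 × 1.6 = 3948.2505 kcal/day.

3948 Cal daily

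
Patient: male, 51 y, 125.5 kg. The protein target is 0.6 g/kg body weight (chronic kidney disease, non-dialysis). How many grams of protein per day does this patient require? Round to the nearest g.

Protein = 0.6 g/kg × 125.5 kg = 75.3 g/day.

75 g/day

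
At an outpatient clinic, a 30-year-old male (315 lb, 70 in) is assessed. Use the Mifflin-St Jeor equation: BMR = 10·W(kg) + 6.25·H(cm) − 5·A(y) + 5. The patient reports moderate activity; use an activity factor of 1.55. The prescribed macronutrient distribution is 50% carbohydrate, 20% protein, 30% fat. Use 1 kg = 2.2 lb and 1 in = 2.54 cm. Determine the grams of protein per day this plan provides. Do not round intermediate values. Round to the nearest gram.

Convert to metric: weight = 315 ÷ 2.2 = 143.1818 kg; height = 70 × 2.54 = 177.8 cm.
Mifflin-St Jeor (male): BMR = 10(143.1818) + 6.25(177.8) − 5(30) + 5 = 1431.8182 + 1111.25 − 150 + 5 = 2398.0682 kcal/day.
TEE = 2398.0682 × 1.55 = 3717.0057 kcal/day.
Protein energy = 20% × 3717.0057 = 743.4011 kcal.
Protein = 743.4011 ÷ 4 kcal/g = 185.8503 g.

186 g/day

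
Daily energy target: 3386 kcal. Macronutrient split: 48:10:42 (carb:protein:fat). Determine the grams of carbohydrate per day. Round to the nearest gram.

Carbohydrate energy = 48% × 3386 = 1625.28 kcal.
At 4 kcal/g: 1625.28 ÷ 4 = 406.32 g.

406 g/day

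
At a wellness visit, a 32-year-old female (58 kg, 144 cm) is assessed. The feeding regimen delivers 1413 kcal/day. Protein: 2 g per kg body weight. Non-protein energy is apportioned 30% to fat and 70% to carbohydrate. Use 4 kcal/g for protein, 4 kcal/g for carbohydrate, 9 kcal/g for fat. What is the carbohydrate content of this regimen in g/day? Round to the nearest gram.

166 g/day

Protein = 2 × 58 = 116 g → 116 × 4 = 464 kcal.
Non-protein calories = 1413 − 464 = 949 kcal.
Fat: 30% × 949 = 284.7 kcal; carbohydrate: 664.3 kcal.
Carbohydrate: 664.3 kcal ÷ 4 kcal/g = 166.075 g.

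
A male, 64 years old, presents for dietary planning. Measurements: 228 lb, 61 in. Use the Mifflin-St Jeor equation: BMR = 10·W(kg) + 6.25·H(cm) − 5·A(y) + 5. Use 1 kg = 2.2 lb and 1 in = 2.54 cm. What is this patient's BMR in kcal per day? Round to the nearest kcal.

Convert to metric: weight = 228 ÷ 2.2 = 103.6364 kg; height = 61 × 2.54 = 154.94 cm.
Mifflin-St Jeor (male): BMR = 10(103.6364) + 6.25(154.94) − 5(64) + 5 = 1036.3636 + 968.375 − 320 + 5 = 1689.7386 kcal/day.

1690 kcal per day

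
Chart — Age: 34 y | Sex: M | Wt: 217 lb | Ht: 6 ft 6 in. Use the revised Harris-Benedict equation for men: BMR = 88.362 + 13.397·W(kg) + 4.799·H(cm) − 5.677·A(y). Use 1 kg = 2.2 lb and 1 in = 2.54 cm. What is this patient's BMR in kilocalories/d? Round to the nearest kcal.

Convert to metric: weight = 217 ÷ 2.2 = 98.6364 kg; height = (6×12 + 6) × 2.54 = 78 × 2.54 = 198.12 cm.
Harris-Benedict: BMR = 88.362 + 13.397(98.6364) + 4.799(198.12) − 5.677(34) = 2167.5532 kcal/day.

2168 kilocalories/d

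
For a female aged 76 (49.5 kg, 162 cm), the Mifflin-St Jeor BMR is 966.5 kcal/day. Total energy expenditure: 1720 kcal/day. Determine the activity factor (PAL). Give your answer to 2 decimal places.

Activity factor = TEE ÷ BMR = 1720 ÷ 966.5 = 1.78.

1.78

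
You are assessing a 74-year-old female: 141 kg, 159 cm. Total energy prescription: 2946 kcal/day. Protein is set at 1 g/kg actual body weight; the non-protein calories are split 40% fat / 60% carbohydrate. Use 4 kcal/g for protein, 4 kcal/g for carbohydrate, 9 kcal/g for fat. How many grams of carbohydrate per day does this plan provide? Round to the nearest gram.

357 g/day

Protein = 1 × 141 = 141 g → 141 × 4 = 564 kcal.
Non-protein calories = 2946 − 564 = 2382 kcal.
Fat: 40% × 2382 = 952.8 kcal; carbohydrate: 1429.2 kcal.
Carbohydrate: 1429.2 kcal ÷ 4 kcal/g = 357.3 g.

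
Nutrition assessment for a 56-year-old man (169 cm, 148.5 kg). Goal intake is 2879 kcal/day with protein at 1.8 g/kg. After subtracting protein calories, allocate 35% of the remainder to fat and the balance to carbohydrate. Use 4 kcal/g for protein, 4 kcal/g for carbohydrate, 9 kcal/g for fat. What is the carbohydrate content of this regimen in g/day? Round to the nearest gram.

294 g/day

Protein = 1.8 × 148.5 = 267.3 g → 267.3 × 4 = 1069.2 kcal.
Non-protein calories = 2879 − 1069.2 = 1809.8 kcal.
Fat: 35% × 1809.8 = 633.43 kcal; carbohydrate: 1176.37 kcal.
Carbohydrate: 1176.37 kcal ÷ 4 kcal/g = 294.0925 g.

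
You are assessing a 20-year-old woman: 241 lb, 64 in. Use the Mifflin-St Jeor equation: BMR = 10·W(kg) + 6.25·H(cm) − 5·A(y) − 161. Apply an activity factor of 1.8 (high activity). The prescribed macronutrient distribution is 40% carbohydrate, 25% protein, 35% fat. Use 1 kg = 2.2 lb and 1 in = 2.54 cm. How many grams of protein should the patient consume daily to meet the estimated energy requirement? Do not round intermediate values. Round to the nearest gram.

208 g/day

Convert to metric: weight = 241 ÷ 2.2 = 109.5455 kg; height = 64 × 2.54 = 162.56 cm.
Mifflin-St Jeor (female): BMR = 10(109.5455) + 6.25(162.56) − 5(20) − 161 = 1095.4545 + 1016 − 100 − 161 = 1850.4545 kcal/day.
TEE = 1850.4545 × 1.8 = 3330.8182 kcal/day.
Protein energy = 25% × 3330.8182 = 832.7045 kcal.
Protein = 832.7045 ÷ 4 kcal/g = 208.1761 g.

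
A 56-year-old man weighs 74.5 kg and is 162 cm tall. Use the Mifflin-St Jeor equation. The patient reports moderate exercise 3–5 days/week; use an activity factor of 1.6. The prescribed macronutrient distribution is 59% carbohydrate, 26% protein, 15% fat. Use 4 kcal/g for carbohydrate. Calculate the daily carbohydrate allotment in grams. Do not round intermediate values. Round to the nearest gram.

Mifflin-St Jeor (male): BMR = 10(74.5) + 6.25(162) − 5(56) + 5 = 745 + 1012.5 − 280 + 5 = 1482.5 kcal/day.
TEE = 1482.5 × 1.6 = 2372 kcal/day.
Carbohydrate energy = 59% × 2372 = 1399.48 kcal.
Carbohydrate = 1399.48 ÷ 4 kcal/g = 349.87 g.

350 g/day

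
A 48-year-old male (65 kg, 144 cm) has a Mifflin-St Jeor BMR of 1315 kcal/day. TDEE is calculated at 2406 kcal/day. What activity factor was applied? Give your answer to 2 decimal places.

Activity factor = TEE ÷ BMR = 2406 ÷ 1315 = 1.83.

1.83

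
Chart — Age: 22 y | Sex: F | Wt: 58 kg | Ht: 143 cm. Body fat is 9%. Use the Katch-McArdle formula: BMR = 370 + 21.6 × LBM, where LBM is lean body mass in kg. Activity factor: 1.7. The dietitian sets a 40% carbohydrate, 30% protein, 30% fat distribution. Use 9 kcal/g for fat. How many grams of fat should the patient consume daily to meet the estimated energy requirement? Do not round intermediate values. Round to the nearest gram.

LBM = 58 × (1 − 0.09) = 52.78 kg. Katch-McArdle: BMR = 370 + 21.6 × 52.78 = 1510.048 kcal/day.
TEE = 1510.048 × 1.7 = 2567.0816 kcal/day.
Fat energy = 30% × 2567.0816 = 770.1245 kcal.
Fat = 770.1245 ÷ 9 kcal/g = 85.5694 g.

86 g/day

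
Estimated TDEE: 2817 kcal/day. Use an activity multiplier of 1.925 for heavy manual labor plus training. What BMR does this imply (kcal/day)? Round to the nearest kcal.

1463 kcal/day

BMR = TEE ÷ activity factor = 2817 ÷ 1.925 = 1463.3766 kcal/day.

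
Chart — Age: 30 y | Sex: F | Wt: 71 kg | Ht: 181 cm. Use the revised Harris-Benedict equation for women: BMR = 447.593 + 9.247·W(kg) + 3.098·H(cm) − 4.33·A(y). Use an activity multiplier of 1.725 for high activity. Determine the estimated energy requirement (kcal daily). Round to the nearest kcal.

Harris-Benedict: BMR = 447.593 + 9.247(71) + 3.098(181) − 4.33(30) = 1534.968 kcal/day.
TEE = BMR × activity factor = 1534.968 × 1.725 = 2647.8198 kcal/day.

2648 kcal daily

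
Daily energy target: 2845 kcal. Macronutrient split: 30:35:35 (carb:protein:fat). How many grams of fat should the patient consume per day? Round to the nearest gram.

111 g/day

Fat energy = 35% × 2845 = 995.75 kcal.
At 9 kcal/g: 995.75 ÷ 9 = 110.6389 g.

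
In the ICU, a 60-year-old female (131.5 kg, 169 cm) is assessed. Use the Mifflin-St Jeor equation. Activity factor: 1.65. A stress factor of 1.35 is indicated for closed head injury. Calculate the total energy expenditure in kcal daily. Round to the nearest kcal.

4255 kcal daily

Mifflin-St Jeor (female): BMR = 10(131.5) + 6.25(169) − 5(60) − 161 = 1315 + 1056.25 − 300 − 161 = 1910.25 kcal/day.
TEE = BMR × activity factor = 1910.25 × 1.65 = 3151.9125 kcal/day.
Apply stress factor: 3151.9125 × 1.35 = 4255.0819 kcal/day.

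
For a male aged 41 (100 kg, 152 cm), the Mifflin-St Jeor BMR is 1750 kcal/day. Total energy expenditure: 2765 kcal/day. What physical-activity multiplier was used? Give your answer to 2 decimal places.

Activity factor = TEE ÷ BMR = 2765 ÷ 1750 = 1.58.

1.58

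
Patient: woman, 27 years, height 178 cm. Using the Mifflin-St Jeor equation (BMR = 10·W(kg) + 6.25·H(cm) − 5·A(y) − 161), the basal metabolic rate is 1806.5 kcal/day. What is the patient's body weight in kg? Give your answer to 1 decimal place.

99.0 kg

1806.5 = 10·W + 6.25(178) − 5(27) − 161
10·W = 1806.5 − 816.5 = 990, so W = 99 kg.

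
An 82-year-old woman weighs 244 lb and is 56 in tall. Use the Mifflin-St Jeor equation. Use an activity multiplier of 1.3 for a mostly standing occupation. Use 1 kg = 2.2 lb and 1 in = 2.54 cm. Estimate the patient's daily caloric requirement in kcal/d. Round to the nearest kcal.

Convert to metric: weight = 244 ÷ 2.2 = 110.9091 kg; height = 56 × 2.54 = 142.24 cm.
Mifflin-St Jeor (female): BMR = 10(110.9091) + 6.25(142.24) − 5(82) − 161 = 1109.0909 + 889 − 410 − 161 = 1427.0909 kcal/day.
TEE = BMR × activity factor = 1427.0909 × 1.3 = 1855.2182 kcal/day.

1855 kcal/d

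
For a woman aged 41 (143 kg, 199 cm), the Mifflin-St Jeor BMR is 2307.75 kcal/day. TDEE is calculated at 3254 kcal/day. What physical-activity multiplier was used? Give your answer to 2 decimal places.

Activity factor = TEE ÷ BMR = 3254 ÷ 2307.75 = 1.41.

1.41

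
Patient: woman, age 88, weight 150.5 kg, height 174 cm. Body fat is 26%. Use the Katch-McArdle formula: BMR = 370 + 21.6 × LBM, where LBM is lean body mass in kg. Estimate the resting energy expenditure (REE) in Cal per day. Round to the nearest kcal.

2776 Cal per day

LBM = 150.5 × (1 − 0.26) = 111.37 kg. Katch-McArdle: BMR = 370 + 21.6 × 111.37 = 2775.592 kcal/day.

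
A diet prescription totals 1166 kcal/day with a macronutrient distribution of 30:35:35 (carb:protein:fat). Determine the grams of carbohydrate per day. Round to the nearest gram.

87 g/day

Carbohydrate energy = 30% × 1166 = 349.8 kcal.
At 4 kcal/g: 349.8 ÷ 4 = 87.45 g.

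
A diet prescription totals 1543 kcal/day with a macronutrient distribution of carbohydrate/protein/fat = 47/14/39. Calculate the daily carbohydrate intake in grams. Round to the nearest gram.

181 g/day

Carbohydrate energy = 47% × 1543 = 725.21 kcal.
At 4 kcal/g: 725.21 ÷ 4 = 181.3025 g.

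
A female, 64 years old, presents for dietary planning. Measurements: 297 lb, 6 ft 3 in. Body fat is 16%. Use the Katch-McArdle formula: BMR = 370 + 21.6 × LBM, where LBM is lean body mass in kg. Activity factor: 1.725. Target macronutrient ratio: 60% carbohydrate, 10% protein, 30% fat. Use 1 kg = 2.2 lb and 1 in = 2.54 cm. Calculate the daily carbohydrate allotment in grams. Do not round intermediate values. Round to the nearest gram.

Convert to metric: weight = 297 ÷ 2.2 = 135 kg; height = (6×12 + 3) × 2.54 = 75 × 2.54 = 190.5 cm.
LBM = 135 × (1 − 0.16) = 113.4 kg. Katch-McArdle: BMR = 370 + 21.6 × 113.4 = 2819.44 kcal/day.
TEE = 2819.44 × 1.725 = 4863.534 kcal/day.
Carbohydrate energy = 60% × 4863.534 = 2918.1204 kcal.
Carbohydrate = 2918.1204 ÷ 4 kcal/g = 729.5301 g.

730 g/day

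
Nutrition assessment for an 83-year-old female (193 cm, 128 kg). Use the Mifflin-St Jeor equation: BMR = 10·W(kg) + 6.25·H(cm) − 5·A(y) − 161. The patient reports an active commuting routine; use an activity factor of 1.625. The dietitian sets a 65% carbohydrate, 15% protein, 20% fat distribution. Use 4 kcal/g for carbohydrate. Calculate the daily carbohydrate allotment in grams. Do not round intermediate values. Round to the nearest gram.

Mifflin-St Jeor (female): BMR = 10(128) + 6.25(193) − 5(83) − 161 = 1280 + 1206.25 − 415 − 161 = 1910.25 kcal/day.
TEE = 1910.25 × 1.625 = 3104.1563 kcal/day.
Carbohydrate energy = 65% × 3104.1563 = 2017.7016 kcal.
Carbohydrate = 2017.7016 ÷ 4 kcal/g = 504.4254 g.

504 g/day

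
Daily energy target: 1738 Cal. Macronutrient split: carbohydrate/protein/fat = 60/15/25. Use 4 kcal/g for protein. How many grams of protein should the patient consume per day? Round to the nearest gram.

65 g/day

Protein energy = 15% × 1738 = 260.7 kcal.
At 4 kcal/g: 260.7 ÷ 4 = 65.175 g.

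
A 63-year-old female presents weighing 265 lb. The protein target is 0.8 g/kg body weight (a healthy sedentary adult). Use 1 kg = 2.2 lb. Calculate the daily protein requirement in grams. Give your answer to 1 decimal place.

96.4 g/day

Weight in kg = 265 ÷ 2.2 = 120.4545 kg.
Protein = 0.8 g/kg × 120.4545 kg = 96.3636 g/day.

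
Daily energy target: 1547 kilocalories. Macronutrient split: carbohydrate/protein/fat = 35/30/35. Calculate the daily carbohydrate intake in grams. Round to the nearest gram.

135 g/day

Carbohydrate energy = 35% × 1547 = 541.45 kcal.
At 4 kcal/g: 541.45 ÷ 4 = 135.3625 g.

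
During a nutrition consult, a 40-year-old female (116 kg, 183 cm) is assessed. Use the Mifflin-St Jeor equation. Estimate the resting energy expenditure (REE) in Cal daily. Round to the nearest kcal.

1943 Cal daily

Mifflin-St Jeor (female): BMR = 10(116) + 6.25(183) − 5(40) − 161 = 1160 + 1143.75 − 200 − 161 = 1942.75 kcal/day.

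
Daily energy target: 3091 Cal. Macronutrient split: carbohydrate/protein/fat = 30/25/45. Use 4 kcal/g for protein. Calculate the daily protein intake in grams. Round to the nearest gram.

193 g/day

Protein energy = 25% × 3091 = 772.75 kcal.
At 4 kcal/g: 772.75 ÷ 4 = 193.1875 g.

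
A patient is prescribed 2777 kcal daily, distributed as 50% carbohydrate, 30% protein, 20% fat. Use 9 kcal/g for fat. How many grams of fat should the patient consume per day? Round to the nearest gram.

Fat energy = 20% × 2777 = 555.4 kcal.
At 9 kcal/g: 555.4 ÷ 9 = 61.7111 g.

62 g/day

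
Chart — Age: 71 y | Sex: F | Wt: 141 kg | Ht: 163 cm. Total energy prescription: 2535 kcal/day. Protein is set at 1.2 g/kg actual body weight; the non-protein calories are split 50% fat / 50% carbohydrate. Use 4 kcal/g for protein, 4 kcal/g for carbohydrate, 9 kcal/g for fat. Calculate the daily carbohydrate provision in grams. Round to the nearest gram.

Protein = 1.2 × 141 = 169.2 g → 169.2 × 4 = 676.8 kcal.
Non-protein calories = 2535 − 676.8 = 1858.2 kcal.
Fat: 50% × 1858.2 = 929.1 kcal; carbohydrate: 929.1 kcal.
Carbohydrate: 929.1 kcal ÷ 4 kcal/g = 232.275 g.

232 g/day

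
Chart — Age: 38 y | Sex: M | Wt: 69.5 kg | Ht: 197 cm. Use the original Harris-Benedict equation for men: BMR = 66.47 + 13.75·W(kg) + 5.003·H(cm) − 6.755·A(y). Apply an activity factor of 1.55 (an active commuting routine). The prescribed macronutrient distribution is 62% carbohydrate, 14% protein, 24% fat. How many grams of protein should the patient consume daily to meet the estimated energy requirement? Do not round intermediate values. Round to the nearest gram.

Harris-Benedict: BMR = 66.47 + 13.75(69.5) + 5.003(197) − 6.755(38) = 1750.996 kcal/day.
TEE = 1750.996 × 1.55 = 2714.0438 kcal/day.
Protein energy = 14% × 2714.0438 = 379.9661 kcal.
Protein = 379.9661 ÷ 4 kcal/g = 94.9915 g.

95 g/day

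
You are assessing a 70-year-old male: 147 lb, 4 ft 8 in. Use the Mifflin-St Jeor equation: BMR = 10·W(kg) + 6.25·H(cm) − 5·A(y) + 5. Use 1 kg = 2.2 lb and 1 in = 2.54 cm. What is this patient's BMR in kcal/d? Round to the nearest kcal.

Convert to metric: weight = 147 ÷ 2.2 = 66.8182 kg; height = (4×12 + 8) × 2.54 = 56 × 2.54 = 142.24 cm.
Mifflin-St Jeor (male): BMR = 10(66.8182) + 6.25(142.24) − 5(70) + 5 = 668.1818 + 889 − 350 + 5 = 1212.1818 kcal/day.

1212 kcal/d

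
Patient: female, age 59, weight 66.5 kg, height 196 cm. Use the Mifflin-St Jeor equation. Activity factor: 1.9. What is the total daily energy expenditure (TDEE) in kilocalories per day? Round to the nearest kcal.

Mifflin-St Jeor (female): BMR = 10(66.5) + 6.25(196) − 5(59) − 161 = 665 + 1225 − 295 − 161 = 1434 kcal/day.
TEE = BMR × activity factor = 1434 × 1.9 = 2724.6 kcal/day.

2725 kilocalories per day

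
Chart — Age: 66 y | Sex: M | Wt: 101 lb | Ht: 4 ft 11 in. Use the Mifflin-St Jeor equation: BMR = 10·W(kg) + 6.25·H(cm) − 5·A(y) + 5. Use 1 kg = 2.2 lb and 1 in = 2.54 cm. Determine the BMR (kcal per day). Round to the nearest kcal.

Convert to metric: weight = 101 ÷ 2.2 = 45.9091 kg; height = (4×12 + 11) × 2.54 = 59 × 2.54 = 149.86 cm.
Mifflin-St Jeor (male): BMR = 10(45.9091) + 6.25(149.86) − 5(66) + 5 = 459.0909 + 936.625 − 330 + 5 = 1070.7159 kcal/day.

1071 kcal per day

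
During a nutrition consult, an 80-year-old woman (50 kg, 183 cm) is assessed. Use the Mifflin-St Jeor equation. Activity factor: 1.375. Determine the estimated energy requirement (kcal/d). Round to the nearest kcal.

Mifflin-St Jeor (female): BMR = 10(50) + 6.25(183) − 5(80) − 161 = 500 + 1143.75 − 400 − 161 = 1082.75 kcal/day.
TEE = BMR × activity factor = 1082.75 × 1.375 = 1488.7813 kcal/day.

1489 kcal/d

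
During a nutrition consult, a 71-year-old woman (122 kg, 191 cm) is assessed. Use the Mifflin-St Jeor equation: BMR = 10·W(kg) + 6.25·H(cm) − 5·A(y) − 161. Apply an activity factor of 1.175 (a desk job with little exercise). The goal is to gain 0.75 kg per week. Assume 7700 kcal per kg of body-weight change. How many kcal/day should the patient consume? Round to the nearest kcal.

3055 kcal/day

Mifflin-St Jeor (female): BMR = 10(122) + 6.25(191) − 5(71) − 161 = 1220 + 1193.75 − 355 − 161 = 1897.75 kcal/day.
TEE = 1897.75 × 1.175 = 2229.8563 kcal/day.
Required daily surplus = 0.75 × 7700 ÷ 7 = 825 kcal/day.
Target intake = 2229.8563 + 825 = 3054.8563 kcal/day.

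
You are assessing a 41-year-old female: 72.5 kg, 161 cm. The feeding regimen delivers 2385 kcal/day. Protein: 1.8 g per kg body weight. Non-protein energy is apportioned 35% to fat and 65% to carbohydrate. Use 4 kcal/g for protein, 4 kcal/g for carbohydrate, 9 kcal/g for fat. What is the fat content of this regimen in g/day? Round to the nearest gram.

72 g/day

Protein = 1.8 × 72.5 = 130.5 g → 130.5 × 4 = 522 kcal.
Non-protein calories = 2385 − 522 = 1863 kcal.
Fat: 35% × 1863 = 652.05 kcal; carbohydrate: 1210.95 kcal.
Fat: 652.05 kcal ÷ 9 kcal/g = 72.45 g.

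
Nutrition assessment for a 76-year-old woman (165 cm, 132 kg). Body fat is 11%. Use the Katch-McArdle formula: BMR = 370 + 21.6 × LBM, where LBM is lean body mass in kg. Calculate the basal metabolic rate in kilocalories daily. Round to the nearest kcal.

LBM = 132 × (1 − 0.11) = 117.48 kg. Katch-McArdle: BMR = 370 + 21.6 × 117.48 = 2907.568 kcal/day.

2908 kilocalories daily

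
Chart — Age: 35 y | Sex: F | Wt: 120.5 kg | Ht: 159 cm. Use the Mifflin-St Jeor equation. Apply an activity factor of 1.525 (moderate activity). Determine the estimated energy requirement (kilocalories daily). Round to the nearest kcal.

Mifflin-St Jeor (female): BMR = 10(120.5) + 6.25(159) − 5(35) − 161 = 1205 + 993.75 − 175 − 161 = 1862.75 kcal/day.
TEE = BMR × activity factor = 1862.75 × 1.525 = 2840.6938 kcal/day.

2841 kilocalories daily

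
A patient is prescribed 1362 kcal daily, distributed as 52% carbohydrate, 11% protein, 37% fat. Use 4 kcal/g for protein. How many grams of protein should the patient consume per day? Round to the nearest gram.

37 g/day

Protein energy = 11% × 1362 = 149.82 kcal.
At 4 kcal/g: 149.82 ÷ 4 = 37.455 g.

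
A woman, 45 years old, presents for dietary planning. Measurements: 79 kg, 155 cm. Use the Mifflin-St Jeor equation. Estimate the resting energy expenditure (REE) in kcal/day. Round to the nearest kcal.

1373 kcal/day

Mifflin-St Jeor (female): BMR = 10(79) + 6.25(155) − 5(45) − 161 = 790 + 968.75 − 225 − 161 = 1372.75 kcal/day.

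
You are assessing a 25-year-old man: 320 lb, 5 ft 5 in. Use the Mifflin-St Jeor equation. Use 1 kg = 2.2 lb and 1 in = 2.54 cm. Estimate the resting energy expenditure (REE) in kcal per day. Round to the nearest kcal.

Convert to metric: weight = 320 ÷ 2.2 = 145.4545 kg; height = (5×12 + 5) × 2.54 = 65 × 2.54 = 165.1 cm.
Mifflin-St Jeor (male): BMR = 10(145.4545) + 6.25(165.1) − 5(25) + 5 = 1454.5455 + 1031.875 − 125 + 5 = 2366.4205 kcal/day.

2366 kcal per day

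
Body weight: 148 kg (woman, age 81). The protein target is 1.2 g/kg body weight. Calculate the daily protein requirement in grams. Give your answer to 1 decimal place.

Protein = 1.2 g/kg × 148 kg = 177.6 g/day.

177.6 g/day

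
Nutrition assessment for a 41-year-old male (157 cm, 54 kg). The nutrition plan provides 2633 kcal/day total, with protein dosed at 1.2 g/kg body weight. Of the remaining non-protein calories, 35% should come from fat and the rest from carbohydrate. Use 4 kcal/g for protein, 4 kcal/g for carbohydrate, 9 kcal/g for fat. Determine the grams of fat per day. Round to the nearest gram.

Protein = 1.2 × 54 = 64.8 g → 64.8 × 4 = 259.2 kcal.
Non-protein calories = 2633 − 259.2 = 2373.8 kcal.
Fat: 35% × 2373.8 = 830.83 kcal; carbohydrate: 1542.97 kcal.
Fat: 830.83 kcal ÷ 9 kcal/g = 92.3144 g.

92 g/day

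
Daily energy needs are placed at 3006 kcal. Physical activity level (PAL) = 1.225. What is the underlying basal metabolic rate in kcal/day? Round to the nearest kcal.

BMR = TEE ÷ activity factor = 3006 ÷ 1.225 = 2453.8776 kcal/day.

2454 kcal/day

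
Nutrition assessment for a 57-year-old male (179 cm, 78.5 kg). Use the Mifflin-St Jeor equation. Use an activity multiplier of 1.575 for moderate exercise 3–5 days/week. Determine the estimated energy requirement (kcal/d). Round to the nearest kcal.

Mifflin-St Jeor (male): BMR = 10(78.5) + 6.25(179) − 5(57) + 5 = 785 + 1118.75 − 285 + 5 = 1623.75 kcal/day.
TEE = BMR × activity factor = 1623.75 × 1.575 = 2557.4063 kcal/day.

2557 kcal/d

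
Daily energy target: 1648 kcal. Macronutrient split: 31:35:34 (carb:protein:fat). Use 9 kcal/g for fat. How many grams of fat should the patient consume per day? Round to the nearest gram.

Fat energy = 34% × 1648 = 560.32 kcal.
At 9 kcal/g: 560.32 ÷ 9 = 62.2578 g.

62 g/day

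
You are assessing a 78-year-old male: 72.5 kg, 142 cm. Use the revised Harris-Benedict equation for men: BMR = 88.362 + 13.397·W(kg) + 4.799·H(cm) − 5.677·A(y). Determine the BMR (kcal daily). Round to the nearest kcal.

1298 kcal daily

Harris-Benedict: BMR = 88.362 + 13.397(72.5) + 4.799(142) − 5.677(78) = 1298.2965 kcal/day.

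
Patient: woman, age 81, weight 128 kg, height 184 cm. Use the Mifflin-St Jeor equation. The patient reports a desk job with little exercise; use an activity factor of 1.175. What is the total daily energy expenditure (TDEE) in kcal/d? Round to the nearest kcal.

2190 kcal/d

Mifflin-St Jeor (female): BMR = 10(128) + 6.25(184) − 5(81) − 161 = 1280 + 1150 − 405 − 161 = 1864 kcal/day.
TEE = BMR × activity factor = 1864 × 1.175 = 2190.2 kcal/day.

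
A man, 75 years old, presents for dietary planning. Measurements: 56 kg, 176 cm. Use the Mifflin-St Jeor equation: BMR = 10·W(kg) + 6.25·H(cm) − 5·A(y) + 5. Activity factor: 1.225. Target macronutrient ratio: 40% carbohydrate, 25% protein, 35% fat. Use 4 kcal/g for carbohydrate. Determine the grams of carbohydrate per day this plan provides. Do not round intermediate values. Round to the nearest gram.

158 g/day

Mifflin-St Jeor (male): BMR = 10(56) + 6.25(176) − 5(75) + 5 = 560 + 1100 − 375 + 5 = 1290 kcal/day.
TEE = 1290 × 1.225 = 1580.25 kcal/day.
Carbohydrate energy = 40% × 1580.25 = 632.1 kcal.
Carbohydrate = 632.1 ÷ 4 kcal/g = 158.025 g.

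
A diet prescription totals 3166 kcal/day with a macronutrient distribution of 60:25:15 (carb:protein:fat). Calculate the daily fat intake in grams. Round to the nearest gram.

53 g/day

Fat energy = 15% × 3166 = 474.9 kcal.
At 9 kcal/g: 474.9 ÷ 9 = 52.7667 g.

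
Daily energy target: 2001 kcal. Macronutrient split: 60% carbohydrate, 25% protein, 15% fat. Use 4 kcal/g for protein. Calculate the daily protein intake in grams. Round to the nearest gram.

125 g/day

Protein energy = 25% × 2001 = 500.25 kcal.
At 4 kcal/g: 500.25 ÷ 4 = 125.0625 g.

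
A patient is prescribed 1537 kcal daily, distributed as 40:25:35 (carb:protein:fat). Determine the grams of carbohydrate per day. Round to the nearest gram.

154 g/day

Carbohydrate energy = 40% × 1537 = 614.8 kcal.
At 4 kcal/g: 614.8 ÷ 4 = 153.7 g.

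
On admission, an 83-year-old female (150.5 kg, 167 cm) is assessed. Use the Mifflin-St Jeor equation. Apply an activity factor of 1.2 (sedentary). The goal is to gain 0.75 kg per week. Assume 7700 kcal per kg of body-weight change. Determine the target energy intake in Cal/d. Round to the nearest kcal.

Mifflin-St Jeor (female): BMR = 10(150.5) + 6.25(167) − 5(83) − 161 = 1505 + 1043.75 − 415 − 161 = 1972.75 kcal/day.
TEE = 1972.75 × 1.2 = 2367.3 kcal/day.
Required daily surplus = 0.75 × 7700 ÷ 7 = 825 kcal/day.
Target intake = 2367.3 + 825 = 3192.3 kcal/day.

3192 Cal/d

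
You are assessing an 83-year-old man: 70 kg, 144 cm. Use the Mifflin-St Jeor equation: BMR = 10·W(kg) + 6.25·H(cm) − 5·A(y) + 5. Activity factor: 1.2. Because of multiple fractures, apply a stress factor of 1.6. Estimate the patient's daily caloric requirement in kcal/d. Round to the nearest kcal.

2285 kcal/d

Mifflin-St Jeor (male): BMR = 10(70) + 6.25(144) − 5(83) + 5 = 700 + 900 − 415 + 5 = 1190 kcal/day.
TEE = BMR × activity factor = 1190 × 1.2 = 1428 kcal/day.
Apply stress factor: 1428 × 1.6 = 2284.8 kcal/day.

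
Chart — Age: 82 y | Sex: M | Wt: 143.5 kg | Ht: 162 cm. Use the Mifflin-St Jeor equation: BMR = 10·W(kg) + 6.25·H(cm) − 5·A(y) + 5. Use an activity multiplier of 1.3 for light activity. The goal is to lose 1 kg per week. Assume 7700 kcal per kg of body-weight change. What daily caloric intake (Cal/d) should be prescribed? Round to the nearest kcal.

1555 Cal/d

Mifflin-St Jeor (male): BMR = 10(143.5) + 6.25(162) − 5(82) + 5 = 1435 + 1012.5 − 410 + 5 = 2042.5 kcal/day.
TEE = 2042.5 × 1.3 = 2655.25 kcal/day.
Required daily deficit = 1 × 7700 ÷ 7 = 1100 kcal/day.
Target intake = 2655.25 − 1100 = 1555.25 kcal/day.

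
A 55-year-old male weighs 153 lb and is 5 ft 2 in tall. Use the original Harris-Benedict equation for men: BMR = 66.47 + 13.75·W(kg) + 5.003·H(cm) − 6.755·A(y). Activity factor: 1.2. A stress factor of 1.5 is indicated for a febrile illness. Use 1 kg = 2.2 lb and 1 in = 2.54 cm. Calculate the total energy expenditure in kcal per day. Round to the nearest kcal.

2590 kcal per day

Convert to metric: weight = 153 ÷ 2.2 = 69.5455 kg; height = (5×12 + 2) × 2.54 = 62 × 2.54 = 157.48 cm.
Harris-Benedict: BMR = 66.47 + 13.75(69.5455) + 5.003(157.48) − 6.755(55) = 1439.0674 kcal/day.
TEE = BMR × activity factor = 1439.0674 × 1.2 = 1726.8809 kcal/day.
Apply stress factor: 1726.8809 × 1.5 = 2590.3214 kcal/day.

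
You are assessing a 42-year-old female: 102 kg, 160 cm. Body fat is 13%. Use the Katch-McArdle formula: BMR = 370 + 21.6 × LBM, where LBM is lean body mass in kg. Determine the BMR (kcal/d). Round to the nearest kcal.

2287 kcal/d

LBM = 102 × (1 − 0.13) = 88.74 kg. Katch-McArdle: BMR = 370 + 21.6 × 88.74 = 2286.784 kcal/day.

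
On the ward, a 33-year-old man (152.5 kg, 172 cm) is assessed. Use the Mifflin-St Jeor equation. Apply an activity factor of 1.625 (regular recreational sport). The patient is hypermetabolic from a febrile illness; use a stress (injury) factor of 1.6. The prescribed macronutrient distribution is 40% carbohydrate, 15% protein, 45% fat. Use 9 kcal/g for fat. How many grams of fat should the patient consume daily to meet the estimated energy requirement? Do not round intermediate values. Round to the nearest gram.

Mifflin-St Jeor (male): BMR = 10(152.5) + 6.25(172) − 5(33) + 5 = 1525 + 1075 − 165 + 5 = 2440 kcal/day.
TEE = 2440 × 1.625 = 3965 kcal/day.
With stress factor 1.6: 3965 × 1.6 = 6344 kcal/day.
Fat energy = 45% × 6344 = 2854.8 kcal.
Fat = 2854.8 ÷ 9 kcal/g = 317.2 g.

317 g/day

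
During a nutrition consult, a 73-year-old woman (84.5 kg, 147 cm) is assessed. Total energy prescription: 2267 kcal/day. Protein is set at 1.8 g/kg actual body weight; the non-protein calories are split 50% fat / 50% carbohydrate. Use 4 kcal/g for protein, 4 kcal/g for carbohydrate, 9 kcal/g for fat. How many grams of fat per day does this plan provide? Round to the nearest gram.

Protein = 1.8 × 84.5 = 152.1 g → 152.1 × 4 = 608.4 kcal.
Non-protein calories = 2267 − 608.4 = 1658.6 kcal.
Fat: 50% × 1658.6 = 829.3 kcal; carbohydrate: 829.3 kcal.
Fat: 829.3 kcal ÷ 9 kcal/g = 92.1444 g.

92 g/day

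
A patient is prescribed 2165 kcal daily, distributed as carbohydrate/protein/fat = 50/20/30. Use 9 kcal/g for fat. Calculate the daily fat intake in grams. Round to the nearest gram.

72 g/day

Fat energy = 30% × 2165 = 649.5 kcal.
At 9 kcal/g: 649.5 ÷ 9 = 72.1667 g.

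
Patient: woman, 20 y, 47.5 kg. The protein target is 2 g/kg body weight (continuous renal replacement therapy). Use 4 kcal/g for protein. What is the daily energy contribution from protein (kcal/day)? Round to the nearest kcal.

380 kcal/day

Protein = 2 g/kg × 47.5 kg = 95 g/day.
Protein energy = 95 g × 4 kcal/g = 380 kcal/day.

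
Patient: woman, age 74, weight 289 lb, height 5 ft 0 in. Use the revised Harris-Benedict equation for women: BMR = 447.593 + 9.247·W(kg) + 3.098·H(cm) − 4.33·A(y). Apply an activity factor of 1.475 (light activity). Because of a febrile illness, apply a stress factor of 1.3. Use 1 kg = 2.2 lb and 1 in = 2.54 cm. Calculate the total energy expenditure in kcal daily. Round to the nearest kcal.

Convert to metric: weight = 289 ÷ 2.2 = 131.3636 kg; height = (5×12 + 0) × 2.54 = 60 × 2.54 = 152.4 cm.
Harris-Benedict: BMR = 447.593 + 9.247(131.3636) + 3.098(152.4) − 4.33(74) = 1814.0277 kcal/day.
TEE = BMR × activity factor = 1814.0277 × 1.475 = 2675.6909 kcal/day.
Apply stress factor: 2675.6909 × 1.3 = 3478.3982 kcal/day.

3478 kcal daily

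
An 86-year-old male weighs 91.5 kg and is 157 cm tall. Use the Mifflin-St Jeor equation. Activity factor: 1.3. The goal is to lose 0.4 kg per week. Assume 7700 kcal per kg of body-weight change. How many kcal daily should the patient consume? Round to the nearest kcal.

Mifflin-St Jeor (male): BMR = 10(91.5) + 6.25(157) − 5(86) + 5 = 915 + 981.25 − 430 + 5 = 1471.25 kcal/day.
TEE = 1471.25 × 1.3 = 1912.625 kcal/day.
Required daily deficit = 0.4 × 7700 ÷ 7 = 440 kcal/day.
Target intake = 1912.625 − 440 = 1472.625 kcal/day.

1473 kcal daily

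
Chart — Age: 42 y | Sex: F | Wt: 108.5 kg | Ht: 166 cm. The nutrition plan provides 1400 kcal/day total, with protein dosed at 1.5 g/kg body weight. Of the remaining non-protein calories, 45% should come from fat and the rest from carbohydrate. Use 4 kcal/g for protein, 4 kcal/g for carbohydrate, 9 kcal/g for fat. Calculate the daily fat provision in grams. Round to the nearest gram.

37 g/day

Protein = 1.5 × 108.5 = 162.75 g → 162.75 × 4 = 651 kcal.
Non-protein calories = 1400 − 651 = 749 kcal.
Fat: 45% × 749 = 337.05 kcal; carbohydrate: 411.95 kcal.
Fat: 337.05 kcal ÷ 9 kcal/g = 37.45 g.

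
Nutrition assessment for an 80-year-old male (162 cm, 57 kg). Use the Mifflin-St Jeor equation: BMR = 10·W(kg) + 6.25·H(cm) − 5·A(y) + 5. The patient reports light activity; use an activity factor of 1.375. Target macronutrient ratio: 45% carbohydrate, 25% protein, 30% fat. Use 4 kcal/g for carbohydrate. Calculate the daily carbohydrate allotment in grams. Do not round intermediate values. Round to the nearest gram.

184 g/day

Mifflin-St Jeor (male): BMR = 10(57) + 6.25(162) − 5(80) + 5 = 570 + 1012.5 − 400 + 5 = 1187.5 kcal/day.
TEE = 1187.5 × 1.375 = 1632.8125 kcal/day.
Carbohydrate energy = 45% × 1632.8125 = 734.7656 kcal.
Carbohydrate = 734.7656 ÷ 4 kcal/g = 183.6914 g.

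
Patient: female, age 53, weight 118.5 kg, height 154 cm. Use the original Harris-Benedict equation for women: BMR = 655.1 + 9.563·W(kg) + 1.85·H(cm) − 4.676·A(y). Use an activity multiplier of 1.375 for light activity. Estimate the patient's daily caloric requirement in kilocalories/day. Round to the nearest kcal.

2510 kilocalories/day

Harris-Benedict: BMR = 655.1 + 9.563(118.5) + 1.85(154) − 4.676(53) = 1825.3875 kcal/day.
TEE = BMR × activity factor = 1825.3875 × 1.375 = 2509.9078 kcal/day.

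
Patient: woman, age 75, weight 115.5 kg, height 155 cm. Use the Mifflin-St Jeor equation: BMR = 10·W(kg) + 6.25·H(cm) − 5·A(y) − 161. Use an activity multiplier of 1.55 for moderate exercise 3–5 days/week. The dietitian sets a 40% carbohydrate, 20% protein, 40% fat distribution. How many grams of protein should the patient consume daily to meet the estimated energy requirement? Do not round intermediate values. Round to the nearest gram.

Mifflin-St Jeor (female): BMR = 10(115.5) + 6.25(155) − 5(75) − 161 = 1155 + 968.75 − 375 − 161 = 1587.75 kcal/day.
TEE = 1587.75 × 1.55 = 2461.0125 kcal/day.
Protein energy = 20% × 2461.0125 = 492.2025 kcal.
Protein = 492.2025 ÷ 4 kcal/g = 123.0506 g.

123 g/day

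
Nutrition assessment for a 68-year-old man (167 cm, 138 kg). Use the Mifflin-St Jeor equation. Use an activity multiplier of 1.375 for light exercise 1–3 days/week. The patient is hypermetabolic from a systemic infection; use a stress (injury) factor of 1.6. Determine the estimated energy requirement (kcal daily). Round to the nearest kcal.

4595 kcal daily

Mifflin-St Jeor (male): BMR = 10(138) + 6.25(167) − 5(68) + 5 = 1380 + 1043.75 − 340 + 5 = 2088.75 kcal/day.
TEE = BMR × activity factor = 2088.75 × 1.375 = 2872.0313 kcal/day.
Apply stress factor: 2872.0313 × 1.6 = 4595.25 kcal/day.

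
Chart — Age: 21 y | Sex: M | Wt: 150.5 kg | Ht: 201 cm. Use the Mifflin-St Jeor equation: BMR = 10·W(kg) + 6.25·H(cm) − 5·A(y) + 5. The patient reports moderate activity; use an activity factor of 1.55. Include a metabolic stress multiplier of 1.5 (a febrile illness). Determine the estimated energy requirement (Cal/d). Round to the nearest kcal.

Mifflin-St Jeor (male): BMR = 10(150.5) + 6.25(201) − 5(21) + 5 = 1505 + 1256.25 − 105 + 5 = 2661.25 kcal/day.
TEE = BMR × activity factor = 2661.25 × 1.55 = 4124.9375 kcal/day.
Apply stress factor: 4124.9375 × 1.5 = 6187.4063 kcal/day.

6187 Cal/d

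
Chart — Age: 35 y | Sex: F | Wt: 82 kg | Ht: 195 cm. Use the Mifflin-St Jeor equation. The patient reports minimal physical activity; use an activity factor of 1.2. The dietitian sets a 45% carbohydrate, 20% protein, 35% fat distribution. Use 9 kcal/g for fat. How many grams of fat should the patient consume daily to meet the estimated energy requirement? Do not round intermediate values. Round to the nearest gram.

79 g/day

Mifflin-St Jeor (female): BMR = 10(82) + 6.25(195) − 5(35) − 161 = 820 + 1218.75 − 175 − 161 = 1702.75 kcal/day.
TEE = 1702.75 × 1.2 = 2043.3 kcal/day.
Fat energy = 35% × 2043.3 = 715.155 kcal.
Fat = 715.155 ÷ 9 kcal/g = 79.4617 g.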